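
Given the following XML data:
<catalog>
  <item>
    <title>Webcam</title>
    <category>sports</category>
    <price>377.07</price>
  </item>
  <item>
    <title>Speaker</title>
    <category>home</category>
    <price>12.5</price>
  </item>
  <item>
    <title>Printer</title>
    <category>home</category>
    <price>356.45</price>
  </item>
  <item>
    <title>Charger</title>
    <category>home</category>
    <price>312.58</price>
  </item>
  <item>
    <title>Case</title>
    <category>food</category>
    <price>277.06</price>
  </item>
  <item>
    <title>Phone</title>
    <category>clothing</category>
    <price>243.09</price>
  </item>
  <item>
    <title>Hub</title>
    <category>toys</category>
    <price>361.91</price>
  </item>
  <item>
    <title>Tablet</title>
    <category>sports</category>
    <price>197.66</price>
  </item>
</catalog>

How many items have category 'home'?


Scanning <item> elements for <category>home</category>:
  Item 2: Speaker -> MATCH
  Item 3: Printer -> MATCH
  Item 4: Charger -> MATCH
Count: 3

ANSWER: 3


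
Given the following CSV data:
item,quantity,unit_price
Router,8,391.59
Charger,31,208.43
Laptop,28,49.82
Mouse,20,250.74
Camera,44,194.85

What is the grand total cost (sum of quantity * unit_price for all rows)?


Computing row totals:
  Router: 8 * 391.59 = 3132.72
  Charger: 31 * 208.43 = 6461.33
  Laptop: 28 * 49.82 = 1394.96
  Mouse: 20 * 250.74 = 5014.8
  Camera: 44 * 194.85 = 8573.4
Grand total = 3132.72 + 6461.33 + 1394.96 + 5014.8 + 8573.4 = 24577.21

ANSWER: 24577.21


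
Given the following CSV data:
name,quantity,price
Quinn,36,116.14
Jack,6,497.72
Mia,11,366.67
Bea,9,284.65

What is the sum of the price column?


Values in 'price' column:
  Row 1: 116.14
  Row 2: 497.72
  Row 3: 366.67
  Row 4: 284.65
Sum = 116.14 + 497.72 + 366.67 + 284.65 = 1265.18

ANSWER: 1265.18


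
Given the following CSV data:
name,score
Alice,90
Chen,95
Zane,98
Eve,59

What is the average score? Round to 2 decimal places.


Scores: 90, 95, 98, 59
Sum = 342
Count = 4
Average = 342 / 4 = 85.50

ANSWER: 85.50


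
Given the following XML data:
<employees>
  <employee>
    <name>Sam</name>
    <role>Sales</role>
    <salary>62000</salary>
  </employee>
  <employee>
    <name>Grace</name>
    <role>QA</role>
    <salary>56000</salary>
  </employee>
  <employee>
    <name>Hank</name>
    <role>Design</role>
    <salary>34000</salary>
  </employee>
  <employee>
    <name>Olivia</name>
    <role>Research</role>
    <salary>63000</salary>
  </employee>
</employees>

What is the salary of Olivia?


Searching for <employee> with <name>Olivia</name>
Found at position 4
<salary>63000</salary>

ANSWER: 63000


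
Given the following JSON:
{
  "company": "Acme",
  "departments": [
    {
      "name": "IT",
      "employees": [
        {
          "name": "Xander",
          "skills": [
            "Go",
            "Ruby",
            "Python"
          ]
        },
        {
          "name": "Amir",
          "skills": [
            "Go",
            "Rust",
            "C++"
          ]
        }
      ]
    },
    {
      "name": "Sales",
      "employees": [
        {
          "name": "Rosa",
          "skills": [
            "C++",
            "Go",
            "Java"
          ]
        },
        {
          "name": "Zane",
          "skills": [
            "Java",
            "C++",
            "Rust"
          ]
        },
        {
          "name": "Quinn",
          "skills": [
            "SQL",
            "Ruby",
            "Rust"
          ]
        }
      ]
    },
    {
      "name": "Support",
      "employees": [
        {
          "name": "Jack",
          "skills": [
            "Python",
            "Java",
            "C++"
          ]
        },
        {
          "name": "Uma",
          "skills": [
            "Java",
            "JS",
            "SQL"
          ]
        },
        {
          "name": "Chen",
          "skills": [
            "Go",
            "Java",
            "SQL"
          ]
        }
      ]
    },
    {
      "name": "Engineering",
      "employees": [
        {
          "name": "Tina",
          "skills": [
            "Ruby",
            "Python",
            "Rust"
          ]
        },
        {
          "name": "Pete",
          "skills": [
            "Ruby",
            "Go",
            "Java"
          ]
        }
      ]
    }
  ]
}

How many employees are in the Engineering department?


Path: departments[3].employees
Count: 2

ANSWER: 2


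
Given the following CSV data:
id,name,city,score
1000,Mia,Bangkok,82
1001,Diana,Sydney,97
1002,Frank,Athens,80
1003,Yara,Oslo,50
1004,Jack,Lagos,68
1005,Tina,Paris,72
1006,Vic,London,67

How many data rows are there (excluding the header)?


Counting rows (excluding header):
Header: id,name,city,score
Data rows: 7

ANSWER: 7


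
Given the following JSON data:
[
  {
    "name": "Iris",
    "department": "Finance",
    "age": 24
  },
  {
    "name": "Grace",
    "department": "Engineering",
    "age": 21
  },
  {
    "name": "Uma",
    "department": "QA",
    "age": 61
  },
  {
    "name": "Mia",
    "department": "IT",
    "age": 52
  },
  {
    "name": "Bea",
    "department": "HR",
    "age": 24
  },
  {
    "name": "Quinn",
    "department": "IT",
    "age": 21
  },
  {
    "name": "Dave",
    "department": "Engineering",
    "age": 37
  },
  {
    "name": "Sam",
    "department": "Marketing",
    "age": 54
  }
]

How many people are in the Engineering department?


Scanning records for department = Engineering
  Record 1: Grace
  Record 6: Dave
Count: 2

ANSWER: 2


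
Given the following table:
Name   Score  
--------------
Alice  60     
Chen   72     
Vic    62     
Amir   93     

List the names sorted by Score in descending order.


Sorting by Score (descending):
  Amir: 93
  Chen: 72
  Vic: 62
  Alice: 60


ANSWER: Amir, Chen, Vic, Alice


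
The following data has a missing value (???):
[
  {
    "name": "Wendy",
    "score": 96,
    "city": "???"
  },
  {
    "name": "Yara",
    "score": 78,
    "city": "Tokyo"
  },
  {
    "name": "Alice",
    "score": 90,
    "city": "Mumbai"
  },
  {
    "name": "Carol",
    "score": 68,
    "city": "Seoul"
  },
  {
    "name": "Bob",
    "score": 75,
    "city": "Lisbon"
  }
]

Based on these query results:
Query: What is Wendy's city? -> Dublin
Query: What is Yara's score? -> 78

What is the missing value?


The missing value is Wendy's city
From query: Wendy's city = Dublin

ANSWER: Dublin


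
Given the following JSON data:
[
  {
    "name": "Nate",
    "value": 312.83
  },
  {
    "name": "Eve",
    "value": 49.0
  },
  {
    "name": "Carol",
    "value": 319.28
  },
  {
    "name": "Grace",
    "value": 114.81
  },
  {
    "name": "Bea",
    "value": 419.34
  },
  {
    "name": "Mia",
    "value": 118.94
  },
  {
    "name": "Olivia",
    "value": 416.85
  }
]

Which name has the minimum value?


Comparing values:
  Nate: 312.83
  Eve: 49.0
  Carol: 319.28
  Grace: 114.81
  Bea: 419.34
  Mia: 118.94
  Olivia: 416.85
Minimum: Eve (49.0)

ANSWER: Eve


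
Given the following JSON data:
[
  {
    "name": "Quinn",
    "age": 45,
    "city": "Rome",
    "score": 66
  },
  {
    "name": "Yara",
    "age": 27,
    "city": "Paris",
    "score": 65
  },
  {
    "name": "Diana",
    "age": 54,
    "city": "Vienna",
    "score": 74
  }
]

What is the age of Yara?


Looking up record where name = Yara
Record index: 1
Field 'age' = 27

ANSWER: 27


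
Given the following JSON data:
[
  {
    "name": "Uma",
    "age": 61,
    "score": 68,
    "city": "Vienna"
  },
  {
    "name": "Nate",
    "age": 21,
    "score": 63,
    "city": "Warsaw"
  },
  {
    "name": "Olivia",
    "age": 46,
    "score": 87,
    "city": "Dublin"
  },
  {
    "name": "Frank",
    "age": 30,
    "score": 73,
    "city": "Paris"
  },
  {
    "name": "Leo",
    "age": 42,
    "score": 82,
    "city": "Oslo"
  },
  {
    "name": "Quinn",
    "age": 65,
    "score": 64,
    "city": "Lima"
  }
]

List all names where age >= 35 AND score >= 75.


Checking both conditions:
  Uma (age=61, score=68) -> no
  Nate (age=21, score=63) -> no
  Olivia (age=46, score=87) -> YES
  Frank (age=30, score=73) -> no
  Leo (age=42, score=82) -> YES
  Quinn (age=65, score=64) -> no


ANSWER: Olivia, Leo


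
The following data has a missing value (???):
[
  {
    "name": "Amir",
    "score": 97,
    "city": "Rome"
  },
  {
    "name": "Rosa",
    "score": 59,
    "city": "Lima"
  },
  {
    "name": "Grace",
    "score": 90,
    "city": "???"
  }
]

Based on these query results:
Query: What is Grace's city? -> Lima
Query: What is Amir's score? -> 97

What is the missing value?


The missing value is Grace's city
From query: Grace's city = Lima

ANSWER: Lima


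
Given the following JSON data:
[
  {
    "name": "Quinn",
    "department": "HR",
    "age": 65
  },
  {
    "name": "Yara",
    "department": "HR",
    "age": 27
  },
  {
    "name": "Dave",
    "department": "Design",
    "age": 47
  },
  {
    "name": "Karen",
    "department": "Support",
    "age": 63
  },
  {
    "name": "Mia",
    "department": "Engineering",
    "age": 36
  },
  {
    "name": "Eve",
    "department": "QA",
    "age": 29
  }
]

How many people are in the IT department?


Scanning records for department = IT
  No matches found
Count: 0

ANSWER: 0


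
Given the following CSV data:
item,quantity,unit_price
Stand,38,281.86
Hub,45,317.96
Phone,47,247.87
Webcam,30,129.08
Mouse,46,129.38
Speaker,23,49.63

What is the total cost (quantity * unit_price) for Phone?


Row: Phone
quantity = 47
unit_price = 247.87
total = 47 * 247.87 = 11649.89

ANSWER: 11649.89


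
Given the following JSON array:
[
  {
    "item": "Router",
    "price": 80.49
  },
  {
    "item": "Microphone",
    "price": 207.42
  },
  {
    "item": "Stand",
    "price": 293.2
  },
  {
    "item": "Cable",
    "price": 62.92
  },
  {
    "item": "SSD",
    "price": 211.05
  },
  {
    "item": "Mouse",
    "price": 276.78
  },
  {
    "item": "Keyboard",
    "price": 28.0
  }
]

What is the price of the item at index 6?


Array index 6 -> Keyboard
price = 28.0

ANSWER: 28.0


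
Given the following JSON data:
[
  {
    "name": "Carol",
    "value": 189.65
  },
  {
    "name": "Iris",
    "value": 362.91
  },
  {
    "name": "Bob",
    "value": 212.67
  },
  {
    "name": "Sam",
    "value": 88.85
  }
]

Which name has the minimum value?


Comparing values:
  Carol: 189.65
  Iris: 362.91
  Bob: 212.67
  Sam: 88.85
Minimum: Sam (88.85)

ANSWER: Sam


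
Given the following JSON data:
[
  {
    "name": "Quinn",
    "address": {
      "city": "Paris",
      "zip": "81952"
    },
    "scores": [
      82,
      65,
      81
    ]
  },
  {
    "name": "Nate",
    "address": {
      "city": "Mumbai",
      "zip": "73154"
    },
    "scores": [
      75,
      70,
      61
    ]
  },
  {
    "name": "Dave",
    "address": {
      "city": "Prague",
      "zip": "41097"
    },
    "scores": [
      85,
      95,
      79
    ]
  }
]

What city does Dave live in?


Path: records[2].address.city
Value: Prague

ANSWER: Prague


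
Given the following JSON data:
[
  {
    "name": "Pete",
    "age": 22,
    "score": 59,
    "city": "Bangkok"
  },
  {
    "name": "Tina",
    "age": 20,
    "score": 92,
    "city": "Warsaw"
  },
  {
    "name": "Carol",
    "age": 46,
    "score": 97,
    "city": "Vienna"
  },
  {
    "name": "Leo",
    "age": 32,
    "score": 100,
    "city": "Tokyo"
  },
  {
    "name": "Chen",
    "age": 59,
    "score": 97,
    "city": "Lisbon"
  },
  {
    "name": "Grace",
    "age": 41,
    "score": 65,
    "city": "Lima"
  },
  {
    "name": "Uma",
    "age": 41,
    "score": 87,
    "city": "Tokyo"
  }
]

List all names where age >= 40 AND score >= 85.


Checking both conditions:
  Pete (age=22, score=59) -> no
  Tina (age=20, score=92) -> no
  Carol (age=46, score=97) -> YES
  Leo (age=32, score=100) -> no
  Chen (age=59, score=97) -> YES
  Grace (age=41, score=65) -> no
  Uma (age=41, score=87) -> YES


ANSWER: Carol, Chen, Uma


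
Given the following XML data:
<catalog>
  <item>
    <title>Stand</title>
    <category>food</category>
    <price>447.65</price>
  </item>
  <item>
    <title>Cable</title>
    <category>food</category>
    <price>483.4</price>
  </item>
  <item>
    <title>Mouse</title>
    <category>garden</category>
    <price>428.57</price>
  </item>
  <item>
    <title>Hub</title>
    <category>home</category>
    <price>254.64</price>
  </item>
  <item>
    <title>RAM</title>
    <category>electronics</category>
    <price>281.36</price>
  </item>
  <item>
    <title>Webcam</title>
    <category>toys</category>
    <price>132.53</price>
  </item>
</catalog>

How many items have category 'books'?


Scanning <item> elements for <category>books</category>:
Count: 0

ANSWER: 0


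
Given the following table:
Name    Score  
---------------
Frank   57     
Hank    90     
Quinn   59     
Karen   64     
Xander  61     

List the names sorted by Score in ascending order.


Sorting by Score (ascending):
  Frank: 57
  Quinn: 59
  Xander: 61
  Karen: 64
  Hank: 90


ANSWER: Frank, Quinn, Xander, Karen, Hank


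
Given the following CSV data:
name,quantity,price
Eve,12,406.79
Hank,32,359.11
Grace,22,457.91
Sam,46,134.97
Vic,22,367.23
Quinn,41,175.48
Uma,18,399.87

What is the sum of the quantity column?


Values in 'quantity' column:
  Row 1: 12
  Row 2: 32
  Row 3: 22
  Row 4: 46
  Row 5: 22
  Row 6: 41
  Row 7: 18
Sum = 12 + 32 + 22 + 46 + 22 + 41 + 18 = 193

ANSWER: 193


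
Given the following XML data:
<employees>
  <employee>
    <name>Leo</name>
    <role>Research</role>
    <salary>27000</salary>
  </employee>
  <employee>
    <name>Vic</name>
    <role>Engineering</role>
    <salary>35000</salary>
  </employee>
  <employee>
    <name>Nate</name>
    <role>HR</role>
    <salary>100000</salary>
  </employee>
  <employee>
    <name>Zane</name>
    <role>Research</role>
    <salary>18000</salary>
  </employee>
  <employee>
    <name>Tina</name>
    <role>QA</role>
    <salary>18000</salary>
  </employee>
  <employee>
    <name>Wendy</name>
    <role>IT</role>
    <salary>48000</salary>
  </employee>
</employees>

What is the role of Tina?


Searching for <employee> with <name>Tina</name>
Found at position 5
<role>QA</role>

ANSWER: QA


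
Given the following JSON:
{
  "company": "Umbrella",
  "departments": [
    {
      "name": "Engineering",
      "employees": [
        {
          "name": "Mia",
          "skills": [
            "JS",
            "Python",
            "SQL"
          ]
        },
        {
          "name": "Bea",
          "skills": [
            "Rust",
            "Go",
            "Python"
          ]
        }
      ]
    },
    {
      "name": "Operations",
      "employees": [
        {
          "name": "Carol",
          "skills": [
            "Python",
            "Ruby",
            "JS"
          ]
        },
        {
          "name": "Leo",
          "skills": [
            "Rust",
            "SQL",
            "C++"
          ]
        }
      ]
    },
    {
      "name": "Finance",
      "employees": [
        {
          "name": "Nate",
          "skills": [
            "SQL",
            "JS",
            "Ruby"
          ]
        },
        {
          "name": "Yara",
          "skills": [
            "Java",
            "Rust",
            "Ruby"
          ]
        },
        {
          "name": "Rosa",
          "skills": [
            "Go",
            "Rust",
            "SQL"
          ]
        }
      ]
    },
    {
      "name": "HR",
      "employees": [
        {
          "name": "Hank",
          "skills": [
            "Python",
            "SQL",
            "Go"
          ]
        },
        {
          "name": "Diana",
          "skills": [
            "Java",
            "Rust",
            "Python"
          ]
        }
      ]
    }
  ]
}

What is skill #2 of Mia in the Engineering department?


Path: departments[0].employees[0].skills[1]
Value: Python

ANSWER: Python


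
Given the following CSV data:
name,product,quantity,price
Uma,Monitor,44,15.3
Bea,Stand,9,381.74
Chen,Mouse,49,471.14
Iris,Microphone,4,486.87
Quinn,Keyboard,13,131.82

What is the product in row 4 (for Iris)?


Row 4: Iris
Column 'product' = Microphone

ANSWER: Microphone


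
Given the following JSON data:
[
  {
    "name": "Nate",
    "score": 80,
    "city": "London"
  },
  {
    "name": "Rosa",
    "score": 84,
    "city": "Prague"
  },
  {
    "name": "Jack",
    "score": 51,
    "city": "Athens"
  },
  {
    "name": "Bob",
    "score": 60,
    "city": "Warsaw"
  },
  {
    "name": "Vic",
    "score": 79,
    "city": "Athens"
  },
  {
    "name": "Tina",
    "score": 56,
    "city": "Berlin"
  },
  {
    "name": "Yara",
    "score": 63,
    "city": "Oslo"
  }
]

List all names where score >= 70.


Filtering records where score >= 70:
  Nate (score=80) -> YES
  Rosa (score=84) -> YES
  Jack (score=51) -> no
  Bob (score=60) -> no
  Vic (score=79) -> YES
  Tina (score=56) -> no
  Yara (score=63) -> no


ANSWER: Nate, Rosa, Vic


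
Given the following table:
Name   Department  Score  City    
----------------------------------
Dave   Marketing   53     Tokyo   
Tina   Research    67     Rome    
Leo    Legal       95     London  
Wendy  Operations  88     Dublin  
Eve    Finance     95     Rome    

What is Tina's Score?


Row 2: Tina
Score = 67

ANSWER: 67


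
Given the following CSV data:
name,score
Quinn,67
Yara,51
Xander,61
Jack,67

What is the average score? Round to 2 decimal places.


Scores: 67, 51, 61, 67
Sum = 246
Count = 4
Average = 246 / 4 = 61.50

ANSWER: 61.50


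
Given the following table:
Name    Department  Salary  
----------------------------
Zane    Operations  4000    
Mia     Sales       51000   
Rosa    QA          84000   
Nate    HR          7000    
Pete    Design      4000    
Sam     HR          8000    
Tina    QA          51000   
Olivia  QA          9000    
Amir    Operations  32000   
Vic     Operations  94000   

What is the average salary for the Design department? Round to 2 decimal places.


Design department members:
  Pete: 4000
Sum = 4000
Count = 1
Average = 4000 / 1 = 4000.00

ANSWER: 4000.00


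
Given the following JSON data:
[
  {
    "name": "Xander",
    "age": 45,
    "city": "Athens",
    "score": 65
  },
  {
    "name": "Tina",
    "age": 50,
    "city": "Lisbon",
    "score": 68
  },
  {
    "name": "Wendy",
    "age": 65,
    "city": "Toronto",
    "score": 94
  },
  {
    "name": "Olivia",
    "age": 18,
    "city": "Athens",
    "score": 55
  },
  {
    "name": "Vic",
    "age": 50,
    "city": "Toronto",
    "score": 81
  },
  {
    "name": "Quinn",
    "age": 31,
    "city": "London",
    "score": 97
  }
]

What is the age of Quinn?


Looking up record where name = Quinn
Record index: 5
Field 'age' = 31

ANSWER: 31


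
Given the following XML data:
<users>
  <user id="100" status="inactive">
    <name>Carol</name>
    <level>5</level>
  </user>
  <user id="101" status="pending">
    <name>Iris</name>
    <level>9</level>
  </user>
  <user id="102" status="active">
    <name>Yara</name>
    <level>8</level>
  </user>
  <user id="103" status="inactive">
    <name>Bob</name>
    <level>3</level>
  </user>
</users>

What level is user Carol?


Finding user: Carol
<level>5</level>

ANSWER: 5


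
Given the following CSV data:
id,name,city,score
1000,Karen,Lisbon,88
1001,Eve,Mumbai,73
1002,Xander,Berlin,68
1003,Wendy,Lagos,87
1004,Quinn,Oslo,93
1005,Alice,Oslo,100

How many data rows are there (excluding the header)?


Counting rows (excluding header):
Header: id,name,city,score
Data rows: 6

ANSWER: 6


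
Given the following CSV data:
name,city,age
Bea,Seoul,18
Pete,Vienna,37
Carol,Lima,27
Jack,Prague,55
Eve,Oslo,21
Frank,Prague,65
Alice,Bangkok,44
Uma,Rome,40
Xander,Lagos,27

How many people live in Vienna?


Scanning city column for 'Vienna':
  Row 2: Pete -> MATCH
Total matches: 1

ANSWER: 1


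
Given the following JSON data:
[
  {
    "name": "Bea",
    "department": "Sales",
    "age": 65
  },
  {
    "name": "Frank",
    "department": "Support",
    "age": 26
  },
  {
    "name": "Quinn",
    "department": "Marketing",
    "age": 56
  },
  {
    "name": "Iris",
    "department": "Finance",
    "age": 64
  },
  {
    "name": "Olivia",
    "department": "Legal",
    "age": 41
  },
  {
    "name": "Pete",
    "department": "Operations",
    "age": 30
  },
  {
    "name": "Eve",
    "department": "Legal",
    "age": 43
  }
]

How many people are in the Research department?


Scanning records for department = Research
  No matches found
Count: 0

ANSWER: 0


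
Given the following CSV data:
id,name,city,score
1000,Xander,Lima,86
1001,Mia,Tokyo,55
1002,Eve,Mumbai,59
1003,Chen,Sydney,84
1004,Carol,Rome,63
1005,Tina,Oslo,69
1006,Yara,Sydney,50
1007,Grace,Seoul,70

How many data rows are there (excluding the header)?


Counting rows (excluding header):
Header: id,name,city,score
Data rows: 8

ANSWER: 8


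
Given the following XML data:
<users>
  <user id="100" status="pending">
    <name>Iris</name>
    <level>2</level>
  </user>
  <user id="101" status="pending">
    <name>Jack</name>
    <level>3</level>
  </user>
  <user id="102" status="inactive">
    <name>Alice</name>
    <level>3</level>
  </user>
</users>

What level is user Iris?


Finding user: Iris
<level>2</level>

ANSWER: 2


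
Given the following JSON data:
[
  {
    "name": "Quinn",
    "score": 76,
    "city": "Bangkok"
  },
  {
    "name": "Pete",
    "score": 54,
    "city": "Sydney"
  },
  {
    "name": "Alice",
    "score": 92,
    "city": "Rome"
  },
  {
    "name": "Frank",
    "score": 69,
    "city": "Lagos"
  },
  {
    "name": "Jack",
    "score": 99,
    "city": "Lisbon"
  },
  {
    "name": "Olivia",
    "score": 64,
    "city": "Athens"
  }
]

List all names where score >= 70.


Filtering records where score >= 70:
  Quinn (score=76) -> YES
  Pete (score=54) -> no
  Alice (score=92) -> YES
  Frank (score=69) -> no
  Jack (score=99) -> YES
  Olivia (score=64) -> no


ANSWER: Quinn, Alice, Jack


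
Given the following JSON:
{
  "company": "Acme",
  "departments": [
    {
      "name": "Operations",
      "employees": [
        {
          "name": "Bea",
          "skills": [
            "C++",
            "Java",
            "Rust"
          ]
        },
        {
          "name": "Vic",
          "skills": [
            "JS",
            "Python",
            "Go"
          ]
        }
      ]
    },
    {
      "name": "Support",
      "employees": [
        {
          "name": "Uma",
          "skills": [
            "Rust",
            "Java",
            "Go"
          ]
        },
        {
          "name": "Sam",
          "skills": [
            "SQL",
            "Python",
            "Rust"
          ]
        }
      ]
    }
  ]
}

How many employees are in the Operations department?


Path: departments[0].employees
Count: 2

ANSWER: 2


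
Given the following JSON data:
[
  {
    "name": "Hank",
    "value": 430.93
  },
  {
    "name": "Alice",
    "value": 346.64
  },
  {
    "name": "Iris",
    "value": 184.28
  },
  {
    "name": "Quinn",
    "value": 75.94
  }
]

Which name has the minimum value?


Comparing values:
  Hank: 430.93
  Alice: 346.64
  Iris: 184.28
  Quinn: 75.94
Minimum: Quinn (75.94)

ANSWER: Quinn


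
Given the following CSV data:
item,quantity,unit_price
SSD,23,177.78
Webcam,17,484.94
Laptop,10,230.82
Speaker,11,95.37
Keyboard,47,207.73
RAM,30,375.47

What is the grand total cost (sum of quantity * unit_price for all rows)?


Computing row totals:
  SSD: 23 * 177.78 = 4088.94
  Webcam: 17 * 484.94 = 8243.98
  Laptop: 10 * 230.82 = 2308.2
  Speaker: 11 * 95.37 = 1049.07
  Keyboard: 47 * 207.73 = 9763.31
  RAM: 30 * 375.47 = 11264.1
Grand total = 4088.94 + 8243.98 + 2308.2 + 1049.07 + 9763.31 + 11264.1 = 36717.6

ANSWER: 36717.6


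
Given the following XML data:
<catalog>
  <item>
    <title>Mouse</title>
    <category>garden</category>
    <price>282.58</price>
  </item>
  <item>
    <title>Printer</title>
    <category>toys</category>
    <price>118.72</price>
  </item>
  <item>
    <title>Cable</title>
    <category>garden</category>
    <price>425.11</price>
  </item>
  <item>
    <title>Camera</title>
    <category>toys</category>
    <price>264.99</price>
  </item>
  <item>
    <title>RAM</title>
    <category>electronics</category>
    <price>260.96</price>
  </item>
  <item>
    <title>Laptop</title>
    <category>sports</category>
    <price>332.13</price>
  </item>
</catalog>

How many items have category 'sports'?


Scanning <item> elements for <category>sports</category>:
  Item 6: Laptop -> MATCH
Count: 1

ANSWER: 1


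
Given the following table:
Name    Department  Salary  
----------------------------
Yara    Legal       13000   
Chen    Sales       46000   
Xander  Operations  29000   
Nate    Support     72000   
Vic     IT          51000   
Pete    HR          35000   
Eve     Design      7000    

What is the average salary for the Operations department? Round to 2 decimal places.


Operations department members:
  Xander: 29000
Sum = 29000
Count = 1
Average = 29000 / 1 = 29000.00

ANSWER: 29000.00


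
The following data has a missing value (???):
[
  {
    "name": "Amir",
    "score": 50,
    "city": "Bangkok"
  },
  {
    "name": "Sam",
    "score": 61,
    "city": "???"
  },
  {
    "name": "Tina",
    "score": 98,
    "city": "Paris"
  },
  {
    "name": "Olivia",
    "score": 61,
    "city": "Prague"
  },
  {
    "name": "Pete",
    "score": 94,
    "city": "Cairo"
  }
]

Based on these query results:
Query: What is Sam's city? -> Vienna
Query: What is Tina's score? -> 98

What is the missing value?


The missing value is Sam's city
From query: Sam's city = Vienna

ANSWER: Vienna


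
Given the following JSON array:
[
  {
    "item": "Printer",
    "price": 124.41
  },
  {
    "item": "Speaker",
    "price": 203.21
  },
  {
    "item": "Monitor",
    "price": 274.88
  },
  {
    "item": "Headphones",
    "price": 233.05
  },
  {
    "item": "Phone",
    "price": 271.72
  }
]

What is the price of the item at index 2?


Array index 2 -> Monitor
price = 274.88

ANSWER: 274.88


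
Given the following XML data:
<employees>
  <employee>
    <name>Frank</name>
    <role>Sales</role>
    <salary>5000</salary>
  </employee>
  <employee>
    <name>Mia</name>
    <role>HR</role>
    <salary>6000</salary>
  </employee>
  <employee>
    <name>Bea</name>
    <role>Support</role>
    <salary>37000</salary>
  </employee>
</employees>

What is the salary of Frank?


Searching for <employee> with <name>Frank</name>
Found at position 1
<salary>5000</salary>

ANSWER: 5000


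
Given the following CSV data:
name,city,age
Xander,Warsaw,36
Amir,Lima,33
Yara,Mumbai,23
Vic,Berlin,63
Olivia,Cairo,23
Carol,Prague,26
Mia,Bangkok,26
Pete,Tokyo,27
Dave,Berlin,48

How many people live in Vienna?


Scanning city column for 'Vienna':
Total matches: 0

ANSWER: 0


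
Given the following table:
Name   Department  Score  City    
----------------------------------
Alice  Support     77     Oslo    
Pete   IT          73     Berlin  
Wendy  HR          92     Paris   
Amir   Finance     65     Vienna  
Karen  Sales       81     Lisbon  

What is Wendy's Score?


Row 3: Wendy
Score = 92

ANSWER: 92


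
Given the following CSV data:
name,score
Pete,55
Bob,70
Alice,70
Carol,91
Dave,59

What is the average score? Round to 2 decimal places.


Scores: 55, 70, 70, 91, 59
Sum = 345
Count = 5
Average = 345 / 5 = 69.00

ANSWER: 69.00


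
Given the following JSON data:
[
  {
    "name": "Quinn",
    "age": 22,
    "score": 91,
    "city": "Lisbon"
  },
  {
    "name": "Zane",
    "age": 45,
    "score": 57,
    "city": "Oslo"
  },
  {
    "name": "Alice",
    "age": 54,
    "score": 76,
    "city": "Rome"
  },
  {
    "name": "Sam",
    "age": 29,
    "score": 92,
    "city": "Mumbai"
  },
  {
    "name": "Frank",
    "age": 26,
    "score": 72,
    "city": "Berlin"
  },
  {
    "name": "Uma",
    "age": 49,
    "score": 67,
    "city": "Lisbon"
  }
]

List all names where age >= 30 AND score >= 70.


Checking both conditions:
  Quinn (age=22, score=91) -> no
  Zane (age=45, score=57) -> no
  Alice (age=54, score=76) -> YES
  Sam (age=29, score=92) -> no
  Frank (age=26, score=72) -> no
  Uma (age=49, score=67) -> no


ANSWER: Alice


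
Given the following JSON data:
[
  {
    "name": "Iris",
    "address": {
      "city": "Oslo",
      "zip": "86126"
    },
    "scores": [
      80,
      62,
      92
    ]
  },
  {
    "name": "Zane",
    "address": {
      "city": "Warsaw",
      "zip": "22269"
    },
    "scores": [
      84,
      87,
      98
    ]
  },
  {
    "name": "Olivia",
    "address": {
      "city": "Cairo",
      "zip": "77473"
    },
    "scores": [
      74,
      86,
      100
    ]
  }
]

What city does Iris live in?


Path: records[0].address.city
Value: Oslo

ANSWER: Oslo


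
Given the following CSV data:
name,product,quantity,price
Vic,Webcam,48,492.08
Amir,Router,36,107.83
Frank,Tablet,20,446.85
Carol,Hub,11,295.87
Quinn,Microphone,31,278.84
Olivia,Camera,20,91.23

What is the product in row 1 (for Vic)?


Row 1: Vic
Column 'product' = Webcam

ANSWER: Webcam


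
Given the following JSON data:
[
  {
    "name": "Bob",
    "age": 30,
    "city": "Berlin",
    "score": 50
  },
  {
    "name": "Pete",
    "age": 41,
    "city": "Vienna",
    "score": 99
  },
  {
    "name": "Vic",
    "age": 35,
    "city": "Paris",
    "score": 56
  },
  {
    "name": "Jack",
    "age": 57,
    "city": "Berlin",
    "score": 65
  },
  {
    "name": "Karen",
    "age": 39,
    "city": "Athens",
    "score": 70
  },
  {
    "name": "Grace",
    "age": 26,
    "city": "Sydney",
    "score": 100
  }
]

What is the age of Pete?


Looking up record where name = Pete
Record index: 1
Field 'age' = 41

ANSWER: 41


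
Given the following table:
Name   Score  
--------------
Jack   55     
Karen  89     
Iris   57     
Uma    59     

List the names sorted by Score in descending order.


Sorting by Score (descending):
  Karen: 89
  Uma: 59
  Iris: 57
  Jack: 55


ANSWER: Karen, Uma, Iris, Jack


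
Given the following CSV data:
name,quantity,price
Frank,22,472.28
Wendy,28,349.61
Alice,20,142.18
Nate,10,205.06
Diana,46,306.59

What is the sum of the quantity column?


Values in 'quantity' column:
  Row 1: 22
  Row 2: 28
  Row 3: 20
  Row 4: 10
  Row 5: 46
Sum = 22 + 28 + 20 + 10 + 46 = 126

ANSWER: 126


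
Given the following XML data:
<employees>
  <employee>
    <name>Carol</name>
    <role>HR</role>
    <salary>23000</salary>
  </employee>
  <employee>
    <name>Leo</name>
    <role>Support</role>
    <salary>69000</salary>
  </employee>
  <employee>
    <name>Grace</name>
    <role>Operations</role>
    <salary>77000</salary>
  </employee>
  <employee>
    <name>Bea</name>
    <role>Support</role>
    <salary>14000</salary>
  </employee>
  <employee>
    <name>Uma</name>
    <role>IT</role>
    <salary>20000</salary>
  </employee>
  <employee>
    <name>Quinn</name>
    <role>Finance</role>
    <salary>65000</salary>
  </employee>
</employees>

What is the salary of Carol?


Searching for <employee> with <name>Carol</name>
Found at position 1
<salary>23000</salary>

ANSWER: 23000


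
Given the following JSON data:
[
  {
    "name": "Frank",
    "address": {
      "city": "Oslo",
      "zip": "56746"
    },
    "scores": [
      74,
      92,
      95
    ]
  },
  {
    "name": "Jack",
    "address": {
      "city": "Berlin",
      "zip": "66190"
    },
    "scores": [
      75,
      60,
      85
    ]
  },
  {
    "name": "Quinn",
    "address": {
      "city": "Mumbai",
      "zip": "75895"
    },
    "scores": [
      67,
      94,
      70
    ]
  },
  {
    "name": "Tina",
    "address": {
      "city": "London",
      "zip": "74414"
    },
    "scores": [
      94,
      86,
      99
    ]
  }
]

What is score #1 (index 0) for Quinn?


Path: records[2].scores[0]
Value: 67

ANSWER: 67


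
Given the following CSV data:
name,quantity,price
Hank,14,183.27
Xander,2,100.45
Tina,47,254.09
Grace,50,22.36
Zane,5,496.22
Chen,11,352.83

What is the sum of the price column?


Values in 'price' column:
  Row 1: 183.27
  Row 2: 100.45
  Row 3: 254.09
  Row 4: 22.36
  Row 5: 496.22
  Row 6: 352.83
Sum = 183.27 + 100.45 + 254.09 + 22.36 + 496.22 + 352.83 = 1409.22

ANSWER: 1409.22


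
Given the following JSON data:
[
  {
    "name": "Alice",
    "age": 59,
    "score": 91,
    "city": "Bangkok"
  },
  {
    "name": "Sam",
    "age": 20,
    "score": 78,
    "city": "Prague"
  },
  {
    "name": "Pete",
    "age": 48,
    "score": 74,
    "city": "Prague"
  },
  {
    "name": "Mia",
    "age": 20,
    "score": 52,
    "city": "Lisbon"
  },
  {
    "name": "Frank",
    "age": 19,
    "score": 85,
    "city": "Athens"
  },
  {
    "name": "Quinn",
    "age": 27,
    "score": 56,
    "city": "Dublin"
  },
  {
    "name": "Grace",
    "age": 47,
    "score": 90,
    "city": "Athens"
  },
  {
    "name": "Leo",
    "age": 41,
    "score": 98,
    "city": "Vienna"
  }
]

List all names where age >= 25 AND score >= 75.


Checking both conditions:
  Alice (age=59, score=91) -> YES
  Sam (age=20, score=78) -> no
  Pete (age=48, score=74) -> no
  Mia (age=20, score=52) -> no
  Frank (age=19, score=85) -> no
  Quinn (age=27, score=56) -> no
  Grace (age=47, score=90) -> YES
  Leo (age=41, score=98) -> YES


ANSWER: Alice, Grace, Leo


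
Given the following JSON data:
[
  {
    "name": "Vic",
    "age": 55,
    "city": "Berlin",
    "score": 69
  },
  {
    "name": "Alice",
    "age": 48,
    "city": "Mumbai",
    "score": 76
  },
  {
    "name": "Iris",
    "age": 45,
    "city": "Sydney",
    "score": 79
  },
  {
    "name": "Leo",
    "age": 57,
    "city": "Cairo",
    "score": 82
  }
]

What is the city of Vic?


Looking up record where name = Vic
Record index: 0
Field 'city' = Berlin

ANSWER: Berlin


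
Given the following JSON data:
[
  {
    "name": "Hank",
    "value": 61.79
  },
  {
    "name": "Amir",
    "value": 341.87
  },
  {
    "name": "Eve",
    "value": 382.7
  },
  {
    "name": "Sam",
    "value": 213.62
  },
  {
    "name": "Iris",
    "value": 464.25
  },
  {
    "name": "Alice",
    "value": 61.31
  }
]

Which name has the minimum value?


Comparing values:
  Hank: 61.79
  Amir: 341.87
  Eve: 382.7
  Sam: 213.62
  Iris: 464.25
  Alice: 61.31
Minimum: Alice (61.31)

ANSWER: Alice


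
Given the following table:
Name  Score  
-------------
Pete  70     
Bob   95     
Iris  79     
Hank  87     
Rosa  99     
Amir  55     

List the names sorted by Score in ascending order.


Sorting by Score (ascending):
  Amir: 55
  Pete: 70
  Iris: 79
  Hank: 87
  Bob: 95
  Rosa: 99


ANSWER: Amir, Pete, Iris, Hank, Bob, Rosa


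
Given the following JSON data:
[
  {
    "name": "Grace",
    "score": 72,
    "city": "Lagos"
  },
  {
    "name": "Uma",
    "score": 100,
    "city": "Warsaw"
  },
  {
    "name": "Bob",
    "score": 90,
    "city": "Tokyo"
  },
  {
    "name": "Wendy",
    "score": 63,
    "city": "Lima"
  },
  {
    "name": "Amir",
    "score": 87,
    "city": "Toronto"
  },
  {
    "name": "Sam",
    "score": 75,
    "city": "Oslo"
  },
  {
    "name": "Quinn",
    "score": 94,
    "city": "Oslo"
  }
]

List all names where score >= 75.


Filtering records where score >= 75:
  Grace (score=72) -> no
  Uma (score=100) -> YES
  Bob (score=90) -> YES
  Wendy (score=63) -> no
  Amir (score=87) -> YES
  Sam (score=75) -> YES
  Quinn (score=94) -> YES


ANSWER: Uma, Bob, Amir, Sam, Quinn


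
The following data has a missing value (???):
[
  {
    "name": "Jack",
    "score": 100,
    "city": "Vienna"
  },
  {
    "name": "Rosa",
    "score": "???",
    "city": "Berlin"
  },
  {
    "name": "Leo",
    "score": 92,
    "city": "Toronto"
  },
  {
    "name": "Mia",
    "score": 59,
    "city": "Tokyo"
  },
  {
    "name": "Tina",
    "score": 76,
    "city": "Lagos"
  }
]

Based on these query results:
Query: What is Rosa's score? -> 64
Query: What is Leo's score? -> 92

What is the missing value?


The missing value is Rosa's score
From query: Rosa's score = 64

ANSWER: 64


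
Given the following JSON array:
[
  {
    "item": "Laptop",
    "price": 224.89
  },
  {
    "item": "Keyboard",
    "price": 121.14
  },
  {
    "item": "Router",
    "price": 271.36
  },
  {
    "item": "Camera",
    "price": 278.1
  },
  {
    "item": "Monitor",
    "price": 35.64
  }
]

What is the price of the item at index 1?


Array index 1 -> Keyboard
price = 121.14

ANSWER: 121.14


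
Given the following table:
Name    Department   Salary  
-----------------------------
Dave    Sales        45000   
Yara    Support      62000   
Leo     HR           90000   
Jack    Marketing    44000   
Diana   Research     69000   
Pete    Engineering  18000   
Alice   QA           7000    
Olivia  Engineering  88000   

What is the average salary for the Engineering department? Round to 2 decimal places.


Engineering department members:
  Pete: 18000
  Olivia: 88000
Sum = 106000
Count = 2
Average = 106000 / 2 = 53000.00

ANSWER: 53000.00


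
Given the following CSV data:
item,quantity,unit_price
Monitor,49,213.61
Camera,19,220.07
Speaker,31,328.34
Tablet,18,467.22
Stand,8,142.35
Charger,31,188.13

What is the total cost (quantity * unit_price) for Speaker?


Row: Speaker
quantity = 31
unit_price = 328.34
total = 31 * 328.34 = 10178.54

ANSWER: 10178.54


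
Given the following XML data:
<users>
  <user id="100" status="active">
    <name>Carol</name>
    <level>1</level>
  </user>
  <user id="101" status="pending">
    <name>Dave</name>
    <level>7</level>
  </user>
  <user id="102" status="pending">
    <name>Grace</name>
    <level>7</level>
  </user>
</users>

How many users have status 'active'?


Counting users with status='active':
  Carol (id=100) -> MATCH
Count: 1

ANSWER: 1


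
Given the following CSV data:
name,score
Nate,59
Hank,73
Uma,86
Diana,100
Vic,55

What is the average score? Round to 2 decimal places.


Scores: 59, 73, 86, 100, 55
Sum = 373
Count = 5
Average = 373 / 5 = 74.60

ANSWER: 74.60


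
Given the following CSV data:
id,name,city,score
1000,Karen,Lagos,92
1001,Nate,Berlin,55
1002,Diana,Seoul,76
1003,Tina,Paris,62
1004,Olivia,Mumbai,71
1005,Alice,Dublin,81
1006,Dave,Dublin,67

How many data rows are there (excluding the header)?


Counting rows (excluding header):
Header: id,name,city,score
Data rows: 7

ANSWER: 7


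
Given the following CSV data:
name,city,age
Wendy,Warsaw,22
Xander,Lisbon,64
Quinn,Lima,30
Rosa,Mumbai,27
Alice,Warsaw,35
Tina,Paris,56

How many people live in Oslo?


Scanning city column for 'Oslo':
Total matches: 0

ANSWER: 0


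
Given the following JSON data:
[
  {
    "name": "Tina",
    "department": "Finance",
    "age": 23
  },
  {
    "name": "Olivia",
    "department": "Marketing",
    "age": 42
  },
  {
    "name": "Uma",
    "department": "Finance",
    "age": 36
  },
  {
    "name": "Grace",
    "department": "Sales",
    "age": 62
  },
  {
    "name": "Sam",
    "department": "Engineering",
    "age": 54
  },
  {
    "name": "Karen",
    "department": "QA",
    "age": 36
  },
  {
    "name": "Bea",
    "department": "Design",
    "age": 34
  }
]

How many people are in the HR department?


Scanning records for department = HR
  No matches found
Count: 0

ANSWER: 0


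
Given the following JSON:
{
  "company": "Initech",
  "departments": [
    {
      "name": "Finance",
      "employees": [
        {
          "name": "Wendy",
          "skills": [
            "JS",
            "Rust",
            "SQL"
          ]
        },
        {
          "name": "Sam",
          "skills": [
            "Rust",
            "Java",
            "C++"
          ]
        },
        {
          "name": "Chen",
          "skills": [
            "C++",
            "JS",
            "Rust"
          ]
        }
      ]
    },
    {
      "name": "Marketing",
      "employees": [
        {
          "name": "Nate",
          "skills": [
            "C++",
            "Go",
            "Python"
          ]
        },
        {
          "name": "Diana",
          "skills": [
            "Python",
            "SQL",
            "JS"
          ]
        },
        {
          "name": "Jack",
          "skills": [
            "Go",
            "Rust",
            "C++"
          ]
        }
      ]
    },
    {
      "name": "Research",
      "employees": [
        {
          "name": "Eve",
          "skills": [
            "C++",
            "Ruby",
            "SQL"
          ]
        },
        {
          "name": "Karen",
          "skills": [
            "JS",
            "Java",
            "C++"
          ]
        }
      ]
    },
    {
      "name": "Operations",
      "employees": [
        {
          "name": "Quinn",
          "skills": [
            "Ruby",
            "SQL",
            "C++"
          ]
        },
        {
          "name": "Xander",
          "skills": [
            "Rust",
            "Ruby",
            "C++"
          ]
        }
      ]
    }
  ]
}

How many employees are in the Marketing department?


Path: departments[1].employees
Count: 3

ANSWER: 3
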